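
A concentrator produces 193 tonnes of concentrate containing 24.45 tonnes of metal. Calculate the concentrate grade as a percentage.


12.6684%

Grade = (metal in concentrate / concentrate mass) * 100
= (24.45 / 193) * 100
= 0.1266839378 * 100
= 12.6684%


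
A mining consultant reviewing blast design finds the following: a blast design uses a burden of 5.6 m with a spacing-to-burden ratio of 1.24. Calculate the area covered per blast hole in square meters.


First, find the spacing:
Spacing = burden * ratio = 5.6 * 1.24
= 6.944 m
Then, calculate the area:
Area = burden * spacing = 5.6 * 6.944
= 38.8864 m^2

38.8864 m^2


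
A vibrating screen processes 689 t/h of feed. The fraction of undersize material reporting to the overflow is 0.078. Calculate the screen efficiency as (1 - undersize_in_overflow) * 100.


92.2%

Screen efficiency = (1 - fraction of undersize in overflow) * 100
= (1 - 0.078) * 100
= 0.922 * 100
= 92.2%


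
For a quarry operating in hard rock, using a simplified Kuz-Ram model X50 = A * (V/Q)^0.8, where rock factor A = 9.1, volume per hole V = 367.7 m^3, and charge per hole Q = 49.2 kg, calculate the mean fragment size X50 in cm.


Compute V/Q:
V/Q = 367.7 / 49.2 = 7.473577236
Raise to the power 0.8:
(V/Q)^0.8 = 7.473577236^0.8 = 4.998305784
Multiply by A:
X50 = 9.1 * 4.998305784
= 45.4846 cm

45.4846 cm


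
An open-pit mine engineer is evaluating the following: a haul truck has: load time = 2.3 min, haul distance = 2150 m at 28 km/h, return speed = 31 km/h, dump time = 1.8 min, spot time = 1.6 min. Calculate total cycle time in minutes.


Convert haul speed to m/min: 28 * 1000/60 = 466.6666667 m/min
Haul time = 2150 / 466.6666667 = 4.607142857 min
Convert return speed to m/min: 31 * 1000/60 = 516.6666667 m/min
Return time = 2150 / 516.6666667 = 4.161290323 min
Total cycle time:
= 2.3 + 4.607142857 + 1.8 + 4.161290323 + 1.6
= 14.4684 min

14.4684 min


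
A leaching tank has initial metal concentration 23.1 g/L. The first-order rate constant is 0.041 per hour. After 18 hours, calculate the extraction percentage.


Compute the exponent:
-k * t = -0.041 * 18 = -0.738
Remaining concentration:
C = 23.1 * exp(-0.738)
= 23.1 * 0.4780690982
= 11.04339617 g/L
Extracted = 23.1 - 11.04339617 = 12.05660383 g/L
Extraction % = 12.05660383 / 23.1 * 100
= 52.1931%

52.1931%


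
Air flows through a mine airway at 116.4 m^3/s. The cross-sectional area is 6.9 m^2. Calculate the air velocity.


Velocity = flow rate / cross-sectional area
= 116.4 / 6.9
= 16.8696 m/s

16.8696 m/s


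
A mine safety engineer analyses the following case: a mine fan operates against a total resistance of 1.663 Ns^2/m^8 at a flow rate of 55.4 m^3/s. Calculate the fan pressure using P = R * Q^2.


5104.0131 Pa

Compute Q^2:
Q^2 = 55.4^2 = 3069.16
Compute pressure:
P = R * Q^2 = 1.663 * 3069.16
= 5104.0131 Pa


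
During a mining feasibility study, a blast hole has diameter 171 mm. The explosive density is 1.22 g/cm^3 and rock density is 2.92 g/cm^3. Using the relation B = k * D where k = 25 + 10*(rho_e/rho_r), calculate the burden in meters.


First, compute k:
rho_e / rho_r = 1.22 / 2.92 = 0.4178082192
k = 25 + 10 * 0.4178082192 = 29.17808219
Then, compute burden:
B = k * D / 1000 = 29.17808219 * 171 / 1000
= 4989.452055 / 1000
= 4.9895 m

4.9895 m


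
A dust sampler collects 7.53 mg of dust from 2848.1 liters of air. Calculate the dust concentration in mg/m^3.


2.6439 mg/m^3

Convert liters to m^3: 1 m^3 = 1000 L
Concentration = mass / volume * 1000
= 7.53 / 2848.1 * 1000
= 0.002643867842 * 1000
= 2.6439 mg/m^3


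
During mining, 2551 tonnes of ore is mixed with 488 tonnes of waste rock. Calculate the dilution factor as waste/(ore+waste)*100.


Total material = ore + waste
= 2551 + 488 = 3039 tonnes
Dilution = waste / total * 100
= 488 / 3039 * 100
= 0.1605791379 * 100
= 16.0579%

16.0579%


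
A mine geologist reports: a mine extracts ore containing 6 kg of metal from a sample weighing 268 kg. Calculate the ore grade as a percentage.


Ore grade = (metal mass / ore mass) * 100
= (6 / 268) * 100
= 0.0223880597 * 100
= 2.2388%

2.2388%


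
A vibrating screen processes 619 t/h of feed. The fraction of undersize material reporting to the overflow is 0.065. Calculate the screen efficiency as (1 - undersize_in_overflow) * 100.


Screen efficiency = (1 - fraction of undersize in overflow) * 100
= (1 - 0.065) * 100
= 0.935 * 100
= 93.5%

93.5%


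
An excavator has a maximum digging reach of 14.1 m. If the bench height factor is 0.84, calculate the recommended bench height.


11.844 m

Bench height = reach * factor
= 14.1 * 0.84
= 11.844 m


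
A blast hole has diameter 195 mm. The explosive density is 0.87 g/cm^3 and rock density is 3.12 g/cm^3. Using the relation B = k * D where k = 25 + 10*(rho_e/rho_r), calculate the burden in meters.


First, compute k:
rho_e / rho_r = 0.87 / 3.12 = 0.2788461538
k = 25 + 10 * 0.2788461538 = 27.78846154
Then, compute burden:
B = k * D / 1000 = 27.78846154 * 195 / 1000
= 5418.75 / 1000
= 5.4188 m

5.4188 m


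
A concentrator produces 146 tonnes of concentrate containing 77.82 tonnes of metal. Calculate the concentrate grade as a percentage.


Grade = (metal in concentrate / concentrate mass) * 100
= (77.82 / 146) * 100
= 0.5330136986 * 100
= 53.3014%

53.3014%


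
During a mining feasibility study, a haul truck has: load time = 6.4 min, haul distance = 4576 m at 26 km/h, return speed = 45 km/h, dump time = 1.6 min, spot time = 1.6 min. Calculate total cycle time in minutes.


Convert haul speed to m/min: 26 * 1000/60 = 433.3333333 m/min
Haul time = 4576 / 433.3333333 = 10.56 min
Convert return speed to m/min: 45 * 1000/60 = 750 m/min
Return time = 4576 / 750 = 6.101333333 min
Total cycle time:
= 6.4 + 10.56 + 1.6 + 6.101333333 + 1.6
= 26.2613 min

26.2613 min


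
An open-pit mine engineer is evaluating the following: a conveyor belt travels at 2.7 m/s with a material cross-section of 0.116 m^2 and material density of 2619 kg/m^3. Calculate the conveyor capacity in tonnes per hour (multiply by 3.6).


Volumetric flow = speed * area
= 2.7 * 0.116 = 0.3132 m^3/s
Mass flow = volumetric * density
= 0.3132 * 2619 = 820.2708 kg/s
Convert to t/h: multiply by 3.6
Capacity = 820.2708 * 3.6
= 2952.9749 t/h

2952.9749 t/h


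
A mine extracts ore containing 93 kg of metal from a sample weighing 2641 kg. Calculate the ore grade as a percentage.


Ore grade = (metal mass / ore mass) * 100
= (93 / 2641) * 100
= 0.03521393412 * 100
= 3.5214%

3.5214%


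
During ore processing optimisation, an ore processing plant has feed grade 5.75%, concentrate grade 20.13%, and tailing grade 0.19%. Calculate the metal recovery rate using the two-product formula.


97.617%

Using the two-product formula:
R = 100 * c * (f - t) / (f * (c - t))
Numerator = 100 * 20.13 * (5.75 - 0.19)
= 100 * 20.13 * 5.56
= 11192.28
Denominator = 5.75 * (20.13 - 0.19)
= 5.75 * 19.94
= 114.655
R = 11192.28 / 114.655
= 97.617%


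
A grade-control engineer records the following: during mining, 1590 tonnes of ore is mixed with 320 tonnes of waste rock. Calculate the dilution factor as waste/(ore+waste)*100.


16.7539%

Total material = ore + waste
= 1590 + 320 = 1910 tonnes
Dilution = waste / total * 100
= 320 / 1910 * 100
= 0.167539267 * 100
= 16.7539%


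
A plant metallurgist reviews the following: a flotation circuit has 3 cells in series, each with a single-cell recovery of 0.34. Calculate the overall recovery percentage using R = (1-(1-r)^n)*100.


71.2504%

Complement of single-cell recovery:
1 - r = 1 - 0.34 = 0.66
Raise to power n:
(1 - r)^3 = 0.66^3 = 0.287496
Overall recovery:
R = (1 - 0.287496) * 100
= 71.2504%


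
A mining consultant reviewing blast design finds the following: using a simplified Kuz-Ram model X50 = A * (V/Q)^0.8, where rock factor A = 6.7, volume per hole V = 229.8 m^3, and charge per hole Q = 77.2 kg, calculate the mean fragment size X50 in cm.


16.0347 cm

Compute V/Q:
V/Q = 229.8 / 77.2 = 2.976683938
Raise to the power 0.8:
(V/Q)^0.8 = 2.976683938^0.8 = 2.393239594
Multiply by A:
X50 = 6.7 * 2.393239594
= 16.0347 cm


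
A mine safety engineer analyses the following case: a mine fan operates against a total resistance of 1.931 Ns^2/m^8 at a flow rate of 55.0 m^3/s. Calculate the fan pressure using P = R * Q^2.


Compute Q^2:
Q^2 = 55.0^2 = 3025.0
Compute pressure:
P = R * Q^2 = 1.931 * 3025.0
= 5841.275 Pa

5841.275 Pa


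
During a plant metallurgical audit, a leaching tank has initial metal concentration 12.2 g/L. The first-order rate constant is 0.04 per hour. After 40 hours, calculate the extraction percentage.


Compute the exponent:
-k * t = -0.04 * 40 = -1.6
Remaining concentration:
C = 12.2 * exp(-1.6)
= 12.2 * 0.201896518
= 2.46313752 g/L
Extracted = 12.2 - 2.46313752 = 9.73686248 g/L
Extraction % = 9.73686248 / 12.2 * 100
= 79.8103%

79.8103%


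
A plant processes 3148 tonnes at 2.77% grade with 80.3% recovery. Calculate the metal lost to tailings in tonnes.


Total metal in feed:
= 3148 * 2.77 / 100 = 87.1996 tonnes
Metal recovered:
= 87.1996 * 80.3 / 100 = 70.0212788 tonnes
Metal lost to tailings:
= 87.1996 - 70.0212788
= 17.1783 tonnes

17.1783 tonnes


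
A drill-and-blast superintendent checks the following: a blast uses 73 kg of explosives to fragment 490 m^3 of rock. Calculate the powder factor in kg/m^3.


Powder factor = explosive mass / rock volume
= 73 / 490
= 0.149 kg/m^3

0.149 kg/m^3


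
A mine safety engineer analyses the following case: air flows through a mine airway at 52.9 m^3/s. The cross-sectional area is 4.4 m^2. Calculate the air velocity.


12.0227 m/s

Velocity = flow rate / cross-sectional area
= 52.9 / 4.4
= 12.0227 m/s


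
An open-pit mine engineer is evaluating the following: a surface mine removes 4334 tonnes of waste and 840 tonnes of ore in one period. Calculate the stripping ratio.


5.1595

Stripping ratio = waste tonnage / ore tonnage
= 4334 / 840
= 5.1595


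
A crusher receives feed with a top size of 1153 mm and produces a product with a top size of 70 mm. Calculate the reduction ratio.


16.4714

Reduction ratio = feed size / product size
= 1153 / 70
= 16.4714


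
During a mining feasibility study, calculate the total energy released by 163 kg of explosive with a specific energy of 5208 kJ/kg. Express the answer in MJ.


Energy = mass * specific_energy / 1000
= 163 * 5208 / 1000
= 848904 / 1000
= 848.904 MJ

848.904 MJ


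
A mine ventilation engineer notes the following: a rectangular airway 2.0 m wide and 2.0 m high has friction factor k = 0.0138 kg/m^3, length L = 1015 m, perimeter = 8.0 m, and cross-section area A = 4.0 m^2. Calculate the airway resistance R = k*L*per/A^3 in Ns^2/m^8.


1.7509 Ns^2/m^8

Compute the numerator:
k * L * per = 0.0138 * 1015 * 8.0
= 112.056
Compute the denominator:
A^3 = 4.0^3 = 64
Resistance:
R = 112.056 / 64
= 1.7509 Ns^2/m^8


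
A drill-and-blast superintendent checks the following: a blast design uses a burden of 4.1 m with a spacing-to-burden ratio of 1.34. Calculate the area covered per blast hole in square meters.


22.5254 m^2

First, find the spacing:
Spacing = burden * ratio = 4.1 * 1.34
= 5.494 m
Then, calculate the area:
Area = burden * spacing = 4.1 * 5.494
= 22.5254 m^2


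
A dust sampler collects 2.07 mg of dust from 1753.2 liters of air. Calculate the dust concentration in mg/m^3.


Convert liters to m^3: 1 m^3 = 1000 L
Concentration = mass / volume * 1000
= 2.07 / 1753.2 * 1000
= 0.001180698152 * 1000
= 1.1807 mg/m^3

1.1807 mg/m^3


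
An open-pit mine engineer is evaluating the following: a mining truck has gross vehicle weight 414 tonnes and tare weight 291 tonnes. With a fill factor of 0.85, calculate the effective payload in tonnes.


Maximum payload = gross - tare
= 414 - 291 = 123 tonnes
Effective payload = max payload * fill factor
= 123 * 0.85
= 104.55 tonnes

104.55 tonnes


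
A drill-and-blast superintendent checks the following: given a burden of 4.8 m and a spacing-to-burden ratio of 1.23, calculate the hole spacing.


5.904 m

Spacing = burden * ratio
= 4.8 * 1.23
= 5.904 m


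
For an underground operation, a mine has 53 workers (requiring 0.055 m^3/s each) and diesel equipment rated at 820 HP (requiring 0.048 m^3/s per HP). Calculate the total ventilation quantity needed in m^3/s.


42.275 m^3/s

Airflow for workers:
Q_people = 53 * 0.055 = 2.915 m^3/s
Airflow for diesel equipment:
Q_diesel = 820 * 0.048 = 39.36 m^3/s
Total ventilation:
Q_total = 2.915 + 39.36
= 42.275 m^3/s


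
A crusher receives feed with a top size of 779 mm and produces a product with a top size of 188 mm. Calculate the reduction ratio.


Reduction ratio = feed size / product size
= 779 / 188
= 4.1436

4.1436


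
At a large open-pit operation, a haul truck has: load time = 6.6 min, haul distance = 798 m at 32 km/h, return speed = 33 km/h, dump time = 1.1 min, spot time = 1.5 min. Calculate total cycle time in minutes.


12.1472 min

Convert haul speed to m/min: 32 * 1000/60 = 533.3333333 m/min
Haul time = 798 / 533.3333333 = 1.49625 min
Convert return speed to m/min: 33 * 1000/60 = 550 m/min
Return time = 798 / 550 = 1.450909091 min
Total cycle time:
= 6.6 + 1.49625 + 1.1 + 1.450909091 + 1.5
= 12.1472 min


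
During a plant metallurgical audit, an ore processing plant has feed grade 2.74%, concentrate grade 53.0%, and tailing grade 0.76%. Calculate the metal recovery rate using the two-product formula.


73.3141%

Using the two-product formula:
R = 100 * c * (f - t) / (f * (c - t))
Numerator = 100 * 53.0 * (2.74 - 0.76)
= 100 * 53.0 * 1.98
= 10494.0
Denominator = 2.74 * (53.0 - 0.76)
= 2.74 * 52.24
= 143.1376
R = 10494.0 / 143.1376
= 73.3141%


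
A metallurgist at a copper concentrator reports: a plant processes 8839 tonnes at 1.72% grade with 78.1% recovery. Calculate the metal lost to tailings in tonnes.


Total metal in feed:
= 8839 * 1.72 / 100 = 152.0308 tonnes
Metal recovered:
= 152.0308 * 78.1 / 100 = 118.7360548 tonnes
Metal lost to tailings:
= 152.0308 - 118.7360548
= 33.2947 tonnes

33.2947 tonnes


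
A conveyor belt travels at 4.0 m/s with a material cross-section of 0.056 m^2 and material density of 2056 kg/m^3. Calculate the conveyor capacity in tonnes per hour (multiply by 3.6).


1657.9584 t/h

Volumetric flow = speed * area
= 4.0 * 0.056 = 0.224 m^3/s
Mass flow = volumetric * density
= 0.224 * 2056 = 460.544 kg/s
Convert to t/h: multiply by 3.6
Capacity = 460.544 * 3.6
= 1657.9584 t/h


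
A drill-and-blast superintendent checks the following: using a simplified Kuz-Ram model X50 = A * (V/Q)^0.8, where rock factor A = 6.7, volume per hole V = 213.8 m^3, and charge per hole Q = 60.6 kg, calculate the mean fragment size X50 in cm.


Compute V/Q:
V/Q = 213.8 / 60.6 = 3.528052805
Raise to the power 0.8:
(V/Q)^0.8 = 3.528052805^0.8 = 2.741751321
Multiply by A:
X50 = 6.7 * 2.741751321
= 18.3697 cm

18.3697 cm


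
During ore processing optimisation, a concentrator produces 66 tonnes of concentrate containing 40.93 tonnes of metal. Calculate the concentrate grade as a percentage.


Grade = (metal in concentrate / concentrate mass) * 100
= (40.93 / 66) * 100
= 0.6201515152 * 100
= 62.0152%

62.0152%


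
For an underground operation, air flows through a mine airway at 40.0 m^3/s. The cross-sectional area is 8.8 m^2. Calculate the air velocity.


Velocity = flow rate / cross-sectional area
= 40.0 / 8.8
= 4.5455 m/s

4.5455 m/s


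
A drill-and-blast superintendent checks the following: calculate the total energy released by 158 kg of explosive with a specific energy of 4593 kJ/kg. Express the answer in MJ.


Energy = mass * specific_energy / 1000
= 158 * 4593 / 1000
= 725694 / 1000
= 725.694 MJ

725.694 MJ


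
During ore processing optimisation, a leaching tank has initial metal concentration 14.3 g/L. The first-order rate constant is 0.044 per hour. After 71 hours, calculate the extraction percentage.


Compute the exponent:
-k * t = -0.044 * 71 = -3.124
Remaining concentration:
C = 14.3 * exp(-3.124)
= 14.3 * 0.04398089253
= 0.6289267632 g/L
Extracted = 14.3 - 0.6289267632 = 13.67107324 g/L
Extraction % = 13.67107324 / 14.3 * 100
= 95.6019%

95.6019%


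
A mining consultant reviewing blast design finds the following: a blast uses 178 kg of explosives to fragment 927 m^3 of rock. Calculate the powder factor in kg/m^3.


Powder factor = explosive mass / rock volume
= 178 / 927
= 0.192 kg/m^3

0.192 kg/m^3


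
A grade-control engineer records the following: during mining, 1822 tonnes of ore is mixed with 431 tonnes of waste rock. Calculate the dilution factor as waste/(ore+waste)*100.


19.13%

Total material = ore + waste
= 1822 + 431 = 2253 tonnes
Dilution = waste / total * 100
= 431 / 2253 * 100
= 0.1913004882 * 100
= 19.13%


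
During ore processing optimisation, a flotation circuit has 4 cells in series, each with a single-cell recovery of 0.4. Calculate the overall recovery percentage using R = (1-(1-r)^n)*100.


Complement of single-cell recovery:
1 - r = 1 - 0.4 = 0.6
Raise to power n:
(1 - r)^4 = 0.6^4 = 0.1296
Overall recovery:
R = (1 - 0.1296) * 100
= 87.04%

87.04%


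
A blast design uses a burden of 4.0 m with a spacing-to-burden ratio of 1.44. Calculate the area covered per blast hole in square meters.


23.04 m^2

First, find the spacing:
Spacing = burden * ratio = 4.0 * 1.44
= 5.76 m
Then, calculate the area:
Area = burden * spacing = 4.0 * 5.76
= 23.04 m^2


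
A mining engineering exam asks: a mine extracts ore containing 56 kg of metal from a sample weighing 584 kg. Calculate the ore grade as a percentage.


9.589%

Ore grade = (metal mass / ore mass) * 100
= (56 / 584) * 100
= 0.09589041096 * 100
= 9.589%


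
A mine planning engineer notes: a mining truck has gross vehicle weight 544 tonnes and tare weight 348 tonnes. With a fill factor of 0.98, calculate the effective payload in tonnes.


192.08 tonnes

Maximum payload = gross - tare
= 544 - 348 = 196 tonnes
Effective payload = max payload * fill factor
= 196 * 0.98
= 192.08 tonnes


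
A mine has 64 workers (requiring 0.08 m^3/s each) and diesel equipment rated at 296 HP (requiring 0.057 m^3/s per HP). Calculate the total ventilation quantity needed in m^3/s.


21.992 m^3/s

Airflow for workers:
Q_people = 64 * 0.08 = 5.12 m^3/s
Airflow for diesel equipment:
Q_diesel = 296 * 0.057 = 16.872 m^3/s
Total ventilation:
Q_total = 5.12 + 16.872
= 21.992 m^3/s


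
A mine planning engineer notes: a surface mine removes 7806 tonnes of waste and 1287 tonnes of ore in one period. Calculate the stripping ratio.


6.0653

Stripping ratio = waste tonnage / ore tonnage
= 7806 / 1287
= 6.0653


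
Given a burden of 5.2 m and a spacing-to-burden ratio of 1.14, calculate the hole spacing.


5.928 m

Spacing = burden * ratio
= 5.2 * 1.14
= 5.928 m


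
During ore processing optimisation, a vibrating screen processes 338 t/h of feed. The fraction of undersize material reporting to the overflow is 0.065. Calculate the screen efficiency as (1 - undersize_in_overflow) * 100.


Screen efficiency = (1 - fraction of undersize in overflow) * 100
= (1 - 0.065) * 100
= 0.935 * 100
= 93.5%

93.5%


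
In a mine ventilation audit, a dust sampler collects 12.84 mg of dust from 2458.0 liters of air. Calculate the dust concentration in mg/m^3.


5.2238 mg/m^3

Convert liters to m^3: 1 m^3 = 1000 L
Concentration = mass / volume * 1000
= 12.84 / 2458.0 * 1000
= 0.005223759154 * 1000
= 5.2238 mg/m^3


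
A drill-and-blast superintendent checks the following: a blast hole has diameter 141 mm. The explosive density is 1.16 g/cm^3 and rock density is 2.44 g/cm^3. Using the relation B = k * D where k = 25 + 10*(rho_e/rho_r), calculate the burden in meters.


4.1953 m

First, compute k:
rho_e / rho_r = 1.16 / 2.44 = 0.4754098361
k = 25 + 10 * 0.4754098361 = 29.75409836
Then, compute burden:
B = k * D / 1000 = 29.75409836 * 141 / 1000
= 4195.327869 / 1000
= 4.1953 m


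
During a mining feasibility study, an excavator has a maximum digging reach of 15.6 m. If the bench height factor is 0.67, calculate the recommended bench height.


Bench height = reach * factor
= 15.6 * 0.67
= 10.452 m

10.452 m


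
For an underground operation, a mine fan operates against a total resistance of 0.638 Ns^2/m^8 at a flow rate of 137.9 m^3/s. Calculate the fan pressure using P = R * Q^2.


Compute Q^2:
Q^2 = 137.9^2 = 19016.41
Compute pressure:
P = R * Q^2 = 0.638 * 19016.41
= 12132.4696 Pa

12132.4696 Pa


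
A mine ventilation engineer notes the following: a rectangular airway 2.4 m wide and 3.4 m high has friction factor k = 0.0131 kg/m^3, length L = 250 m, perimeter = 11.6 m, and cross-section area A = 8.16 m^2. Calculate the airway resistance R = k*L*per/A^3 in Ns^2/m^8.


0.0699 Ns^2/m^8

Compute the numerator:
k * L * per = 0.0131 * 250 * 11.6
= 37.99
Compute the denominator:
A^3 = 8.16^3 = 543.338496
Resistance:
R = 37.99 / 543.338496
= 0.0699 Ns^2/m^8


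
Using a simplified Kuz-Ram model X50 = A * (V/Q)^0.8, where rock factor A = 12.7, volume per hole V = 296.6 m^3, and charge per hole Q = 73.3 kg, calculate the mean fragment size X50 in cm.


Compute V/Q:
V/Q = 296.6 / 73.3 = 4.04638472
Raise to the power 0.8:
(V/Q)^0.8 = 4.04638472^0.8 = 3.059523108
Multiply by A:
X50 = 12.7 * 3.059523108
= 38.8559 cm

38.8559 cm


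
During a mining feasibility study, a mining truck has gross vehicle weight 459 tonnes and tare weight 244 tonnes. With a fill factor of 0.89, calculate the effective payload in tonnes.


Maximum payload = gross - tare
= 459 - 244 = 215 tonnes
Effective payload = max payload * fill factor
= 215 * 0.89
= 191.35 tonnes

191.35 tonnes


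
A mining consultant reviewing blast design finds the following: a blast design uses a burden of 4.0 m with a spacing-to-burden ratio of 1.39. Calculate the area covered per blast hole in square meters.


22.24 m^2

First, find the spacing:
Spacing = burden * ratio = 4.0 * 1.39
= 5.56 m
Then, calculate the area:
Area = burden * spacing = 4.0 * 5.56
= 22.24 m^2


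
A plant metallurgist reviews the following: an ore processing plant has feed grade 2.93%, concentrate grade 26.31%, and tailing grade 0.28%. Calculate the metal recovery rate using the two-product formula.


91.4166%

Using the two-product formula:
R = 100 * c * (f - t) / (f * (c - t))
Numerator = 100 * 26.31 * (2.93 - 0.28)
= 100 * 26.31 * 2.65
= 6972.15
Denominator = 2.93 * (26.31 - 0.28)
= 2.93 * 26.03
= 76.2679
R = 6972.15 / 76.2679
= 91.4166%


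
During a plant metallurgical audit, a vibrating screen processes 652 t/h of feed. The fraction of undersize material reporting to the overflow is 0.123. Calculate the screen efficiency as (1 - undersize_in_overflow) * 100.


87.7%

Screen efficiency = (1 - fraction of undersize in overflow) * 100
= (1 - 0.123) * 100
= 0.877 * 100
= 87.7%


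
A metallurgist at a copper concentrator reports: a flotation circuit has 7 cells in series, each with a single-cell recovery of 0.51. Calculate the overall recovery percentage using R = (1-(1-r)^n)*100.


99.3218%

Complement of single-cell recovery:
1 - r = 1 - 0.51 = 0.49
Raise to power n:
(1 - r)^7 = 0.49^7 = 0.006782230728
Overall recovery:
R = (1 - 0.006782230728) * 100
= 99.3218%


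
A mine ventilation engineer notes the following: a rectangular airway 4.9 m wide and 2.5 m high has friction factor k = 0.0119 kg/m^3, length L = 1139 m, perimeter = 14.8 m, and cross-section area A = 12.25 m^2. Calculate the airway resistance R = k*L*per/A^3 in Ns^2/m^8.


Compute the numerator:
k * L * per = 0.0119 * 1139 * 14.8
= 200.60068
Compute the denominator:
A^3 = 12.25^3 = 1838.265625
Resistance:
R = 200.60068 / 1838.265625
= 0.1091 Ns^2/m^8

0.1091 Ns^2/m^8


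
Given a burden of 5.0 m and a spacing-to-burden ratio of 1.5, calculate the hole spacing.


Spacing = burden * ratio
= 5.0 * 1.5
= 7.5 m

7.5 m


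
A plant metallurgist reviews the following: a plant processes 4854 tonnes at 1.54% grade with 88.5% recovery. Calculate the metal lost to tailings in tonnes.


8.5964 tonnes

Total metal in feed:
= 4854 * 1.54 / 100 = 74.7516 tonnes
Metal recovered:
= 74.7516 * 88.5 / 100 = 66.155166 tonnes
Metal lost to tailings:
= 74.7516 - 66.155166
= 8.5964 tonnes


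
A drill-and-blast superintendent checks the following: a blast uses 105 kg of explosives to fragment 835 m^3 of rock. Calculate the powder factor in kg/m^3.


Powder factor = explosive mass / rock volume
= 105 / 835
= 0.1257 kg/m^3

0.1257 kg/m^3


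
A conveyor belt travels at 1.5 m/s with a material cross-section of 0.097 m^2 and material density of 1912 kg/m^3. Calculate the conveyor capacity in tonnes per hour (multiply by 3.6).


Volumetric flow = speed * area
= 1.5 * 0.097 = 0.1455 m^3/s
Mass flow = volumetric * density
= 0.1455 * 1912 = 278.196 kg/s
Convert to t/h: multiply by 3.6
Capacity = 278.196 * 3.6
= 1001.5056 t/h

1001.5056 t/h


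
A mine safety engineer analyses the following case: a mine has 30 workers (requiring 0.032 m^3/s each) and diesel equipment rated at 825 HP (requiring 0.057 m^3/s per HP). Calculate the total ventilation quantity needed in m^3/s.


Airflow for workers:
Q_people = 30 * 0.032 = 0.96 m^3/s
Airflow for diesel equipment:
Q_diesel = 825 * 0.057 = 47.025 m^3/s
Total ventilation:
Q_total = 0.96 + 47.025
= 47.985 m^3/s

47.985 m^3/s


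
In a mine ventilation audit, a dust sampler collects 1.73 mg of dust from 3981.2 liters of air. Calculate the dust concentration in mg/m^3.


Convert liters to m^3: 1 m^3 = 1000 L
Concentration = mass / volume * 1000
= 1.73 / 3981.2 * 1000
= 0.000434542349 * 1000
= 0.4345 mg/m^3

0.4345 mg/m^3


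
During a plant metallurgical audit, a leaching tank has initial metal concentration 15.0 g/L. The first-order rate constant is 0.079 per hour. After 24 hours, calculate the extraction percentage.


84.9832%

Compute the exponent:
-k * t = -0.079 * 24 = -1.896
Remaining concentration:
C = 15.0 * exp(-1.896)
= 15.0 * 0.1501680918
= 2.252521378 g/L
Extracted = 15.0 - 2.252521378 = 12.74747862 g/L
Extraction % = 12.74747862 / 15.0 * 100
= 84.9832%


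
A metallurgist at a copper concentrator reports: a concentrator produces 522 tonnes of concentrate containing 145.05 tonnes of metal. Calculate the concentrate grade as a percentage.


27.7874%

Grade = (metal in concentrate / concentrate mass) * 100
= (145.05 / 522) * 100
= 0.2778735632 * 100
= 27.7874%


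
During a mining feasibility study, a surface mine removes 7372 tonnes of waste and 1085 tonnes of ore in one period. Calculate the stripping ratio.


Stripping ratio = waste tonnage / ore tonnage
= 7372 / 1085
= 6.7945

6.7945


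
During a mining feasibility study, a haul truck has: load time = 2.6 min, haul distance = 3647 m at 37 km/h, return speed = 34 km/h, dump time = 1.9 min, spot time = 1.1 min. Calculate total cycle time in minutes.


17.9499 min

Convert haul speed to m/min: 37 * 1000/60 = 616.6666667 m/min
Haul time = 3647 / 616.6666667 = 5.914054054 min
Convert return speed to m/min: 34 * 1000/60 = 566.6666667 m/min
Return time = 3647 / 566.6666667 = 6.435882353 min
Total cycle time:
= 2.6 + 5.914054054 + 1.9 + 6.435882353 + 1.1
= 17.9499 min


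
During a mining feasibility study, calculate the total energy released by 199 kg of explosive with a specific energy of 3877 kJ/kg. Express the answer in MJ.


771.523 MJ

Energy = mass * specific_energy / 1000
= 199 * 3877 / 1000
= 771523 / 1000
= 771.523 MJ


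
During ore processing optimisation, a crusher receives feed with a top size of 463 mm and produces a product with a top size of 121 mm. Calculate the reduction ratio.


3.8264

Reduction ratio = feed size / product size
= 463 / 121
= 3.8264


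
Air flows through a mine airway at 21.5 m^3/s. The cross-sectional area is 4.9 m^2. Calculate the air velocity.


Velocity = flow rate / cross-sectional area
= 21.5 / 4.9
= 4.3878 m/s

4.3878 m/s


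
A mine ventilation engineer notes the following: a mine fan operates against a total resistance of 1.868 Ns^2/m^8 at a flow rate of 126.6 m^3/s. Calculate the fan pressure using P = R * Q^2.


Compute Q^2:
Q^2 = 126.6^2 = 16027.56
Compute pressure:
P = R * Q^2 = 1.868 * 16027.56
= 29939.4821 Pa

29939.4821 Pa


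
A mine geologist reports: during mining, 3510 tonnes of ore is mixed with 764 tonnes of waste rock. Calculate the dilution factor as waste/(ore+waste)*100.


17.8755%

Total material = ore + waste
= 3510 + 764 = 4274 tonnes
Dilution = waste / total * 100
= 764 / 4274 * 100
= 0.1787552644 * 100
= 17.8755%


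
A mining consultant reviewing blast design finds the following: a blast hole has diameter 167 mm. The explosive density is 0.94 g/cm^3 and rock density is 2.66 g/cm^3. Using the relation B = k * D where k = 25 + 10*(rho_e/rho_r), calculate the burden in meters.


First, compute k:
rho_e / rho_r = 0.94 / 2.66 = 0.3533834586
k = 25 + 10 * 0.3533834586 = 28.53383459
Then, compute burden:
B = k * D / 1000 = 28.53383459 * 167 / 1000
= 4765.150376 / 1000
= 4.7652 m

4.7652 m


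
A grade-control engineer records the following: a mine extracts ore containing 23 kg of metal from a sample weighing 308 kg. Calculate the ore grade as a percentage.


7.4675%

Ore grade = (metal mass / ore mass) * 100
= (23 / 308) * 100
= 0.07467532468 * 100
= 7.4675%


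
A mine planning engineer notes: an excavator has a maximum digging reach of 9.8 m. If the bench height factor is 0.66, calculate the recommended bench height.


6.468 m

Bench height = reach * factor
= 9.8 * 0.66
= 6.468 m


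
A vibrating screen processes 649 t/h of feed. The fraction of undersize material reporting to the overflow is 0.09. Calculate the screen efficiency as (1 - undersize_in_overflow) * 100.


Screen efficiency = (1 - fraction of undersize in overflow) * 100
= (1 - 0.09) * 100
= 0.91 * 100
= 91.0%

91.0%


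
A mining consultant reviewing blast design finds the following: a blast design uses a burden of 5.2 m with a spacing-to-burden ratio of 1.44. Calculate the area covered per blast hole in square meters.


First, find the spacing:
Spacing = burden * ratio = 5.2 * 1.44
= 7.488 m
Then, calculate the area:
Area = burden * spacing = 5.2 * 7.488
= 38.9376 m^2

38.9376 m^2


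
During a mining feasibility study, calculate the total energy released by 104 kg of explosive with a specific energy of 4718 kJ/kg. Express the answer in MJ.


490.672 MJ

Energy = mass * specific_energy / 1000
= 104 * 4718 / 1000
= 490672 / 1000
= 490.672 MJ


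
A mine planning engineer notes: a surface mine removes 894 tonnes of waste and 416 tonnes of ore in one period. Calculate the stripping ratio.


2.149

Stripping ratio = waste tonnage / ore tonnage
= 894 / 416
= 2.149


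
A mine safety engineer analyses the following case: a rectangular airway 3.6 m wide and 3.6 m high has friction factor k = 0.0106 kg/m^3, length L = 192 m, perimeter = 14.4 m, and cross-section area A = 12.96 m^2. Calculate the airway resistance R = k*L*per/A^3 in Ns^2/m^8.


Compute the numerator:
k * L * per = 0.0106 * 192 * 14.4
= 29.30688
Compute the denominator:
A^3 = 12.96^3 = 2176.782336
Resistance:
R = 29.30688 / 2176.782336
= 0.0135 Ns^2/m^8

0.0135 Ns^2/m^8


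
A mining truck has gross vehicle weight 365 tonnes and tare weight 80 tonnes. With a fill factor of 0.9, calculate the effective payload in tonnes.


256.5 tonnes

Maximum payload = gross - tare
= 365 - 80 = 285 tonnes
Effective payload = max payload * fill factor
= 285 * 0.9
= 256.5 tonnes


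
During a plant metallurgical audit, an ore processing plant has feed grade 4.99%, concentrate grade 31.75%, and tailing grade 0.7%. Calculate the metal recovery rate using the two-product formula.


87.9101%

Using the two-product formula:
R = 100 * c * (f - t) / (f * (c - t))
Numerator = 100 * 31.75 * (4.99 - 0.7)
= 100 * 31.75 * 4.29
= 13620.75
Denominator = 4.99 * (31.75 - 0.7)
= 4.99 * 31.05
= 154.9395
R = 13620.75 / 154.9395
= 87.9101%


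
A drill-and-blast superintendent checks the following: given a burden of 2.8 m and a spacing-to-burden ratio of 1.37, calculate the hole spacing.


3.836 m

Spacing = burden * ratio
= 2.8 * 1.37
= 3.836 m


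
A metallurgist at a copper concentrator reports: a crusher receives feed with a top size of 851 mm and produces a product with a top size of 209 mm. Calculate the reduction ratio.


Reduction ratio = feed size / product size
= 851 / 209
= 4.0718

4.0718


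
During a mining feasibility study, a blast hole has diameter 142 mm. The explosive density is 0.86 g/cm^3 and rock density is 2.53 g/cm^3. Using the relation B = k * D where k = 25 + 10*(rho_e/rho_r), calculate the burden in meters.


First, compute k:
rho_e / rho_r = 0.86 / 2.53 = 0.3399209486
k = 25 + 10 * 0.3399209486 = 28.39920949
Then, compute burden:
B = k * D / 1000 = 28.39920949 * 142 / 1000
= 4032.687747 / 1000
= 4.0327 m

4.0327 m


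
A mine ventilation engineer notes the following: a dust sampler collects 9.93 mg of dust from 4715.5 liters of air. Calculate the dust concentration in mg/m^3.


2.1058 mg/m^3

Convert liters to m^3: 1 m^3 = 1000 L
Concentration = mass / volume * 1000
= 9.93 / 4715.5 * 1000
= 0.002105821228 * 1000
= 2.1058 mg/m^3


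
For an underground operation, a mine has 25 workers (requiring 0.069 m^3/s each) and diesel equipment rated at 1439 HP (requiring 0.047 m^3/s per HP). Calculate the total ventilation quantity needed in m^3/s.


Airflow for workers:
Q_people = 25 * 0.069 = 1.725 m^3/s
Airflow for diesel equipment:
Q_diesel = 1439 * 0.047 = 67.633 m^3/s
Total ventilation:
Q_total = 1.725 + 67.633
= 69.358 m^3/s

69.358 m^3/s


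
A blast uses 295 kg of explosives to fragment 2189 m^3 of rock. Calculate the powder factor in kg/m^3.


Powder factor = explosive mass / rock volume
= 295 / 2189
= 0.1348 kg/m^3

0.1348 kg/m^3


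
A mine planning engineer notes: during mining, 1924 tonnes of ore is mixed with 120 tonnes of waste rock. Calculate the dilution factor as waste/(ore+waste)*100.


5.8708%

Total material = ore + waste
= 1924 + 120 = 2044 tonnes
Dilution = waste / total * 100
= 120 / 2044 * 100
= 0.05870841487 * 100
= 5.8708%


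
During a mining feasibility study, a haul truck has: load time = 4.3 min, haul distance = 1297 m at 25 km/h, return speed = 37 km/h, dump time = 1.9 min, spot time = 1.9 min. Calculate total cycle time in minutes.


Convert haul speed to m/min: 25 * 1000/60 = 416.6666667 m/min
Haul time = 1297 / 416.6666667 = 3.1128 min
Convert return speed to m/min: 37 * 1000/60 = 616.6666667 m/min
Return time = 1297 / 616.6666667 = 2.103243243 min
Total cycle time:
= 4.3 + 3.1128 + 1.9 + 2.103243243 + 1.9
= 13.316 min

13.316 min


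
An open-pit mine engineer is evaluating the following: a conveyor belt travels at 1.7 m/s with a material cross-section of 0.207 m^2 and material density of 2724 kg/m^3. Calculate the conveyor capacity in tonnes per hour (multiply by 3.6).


3450.8722 t/h

Volumetric flow = speed * area
= 1.7 * 0.207 = 0.3519 m^3/s
Mass flow = volumetric * density
= 0.3519 * 2724 = 958.5756 kg/s
Convert to t/h: multiply by 3.6
Capacity = 958.5756 * 3.6
= 3450.8722 t/h


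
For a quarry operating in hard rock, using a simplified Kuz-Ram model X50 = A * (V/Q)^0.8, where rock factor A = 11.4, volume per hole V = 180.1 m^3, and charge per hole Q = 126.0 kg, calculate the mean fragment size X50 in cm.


15.1712 cm

Compute V/Q:
V/Q = 180.1 / 126.0 = 1.429365079
Raise to the power 0.8:
(V/Q)^0.8 = 1.429365079^0.8 = 1.330805338
Multiply by A:
X50 = 11.4 * 1.330805338
= 15.1712 cm


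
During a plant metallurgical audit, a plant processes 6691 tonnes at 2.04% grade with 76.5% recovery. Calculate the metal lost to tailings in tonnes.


32.0767 tonnes

Total metal in feed:
= 6691 * 2.04 / 100 = 136.4964 tonnes
Metal recovered:
= 136.4964 * 76.5 / 100 = 104.419746 tonnes
Metal lost to tailings:
= 136.4964 - 104.419746
= 32.0767 tonnes


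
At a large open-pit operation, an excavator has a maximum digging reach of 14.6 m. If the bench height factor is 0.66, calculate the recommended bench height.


9.636 m

Bench height = reach * factor
= 14.6 * 0.66
= 9.636 m


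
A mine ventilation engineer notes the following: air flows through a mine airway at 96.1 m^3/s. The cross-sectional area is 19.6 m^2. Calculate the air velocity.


Velocity = flow rate / cross-sectional area
= 96.1 / 19.6
= 4.9031 m/s

4.9031 m/s


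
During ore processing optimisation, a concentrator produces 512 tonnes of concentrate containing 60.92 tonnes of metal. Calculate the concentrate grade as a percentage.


11.8984%

Grade = (metal in concentrate / concentrate mass) * 100
= (60.92 / 512) * 100
= 0.118984375 * 100
= 11.8984%


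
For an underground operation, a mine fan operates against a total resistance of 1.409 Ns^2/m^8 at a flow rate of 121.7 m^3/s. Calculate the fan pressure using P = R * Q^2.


Compute Q^2:
Q^2 = 121.7^2 = 14810.89
Compute pressure:
P = R * Q^2 = 1.409 * 14810.89
= 20868.544 Pa

20868.544 Pa


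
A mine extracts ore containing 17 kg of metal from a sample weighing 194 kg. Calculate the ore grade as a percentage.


Ore grade = (metal mass / ore mass) * 100
= (17 / 194) * 100
= 0.08762886598 * 100
= 8.7629%

8.7629%


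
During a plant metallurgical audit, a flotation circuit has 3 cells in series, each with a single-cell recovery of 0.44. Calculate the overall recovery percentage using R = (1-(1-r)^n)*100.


Complement of single-cell recovery:
1 - r = 1 - 0.44 = 0.56
Raise to power n:
(1 - r)^3 = 0.56^3 = 0.175616
Overall recovery:
R = (1 - 0.175616) * 100
= 82.4384%

82.4384%


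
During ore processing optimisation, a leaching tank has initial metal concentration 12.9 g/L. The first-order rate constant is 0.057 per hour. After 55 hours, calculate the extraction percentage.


Compute the exponent:
-k * t = -0.057 * 55 = -3.135
Remaining concentration:
C = 12.9 * exp(-3.135)
= 12.9 * 0.04349975383
= 0.5611468244 g/L
Extracted = 12.9 - 0.5611468244 = 12.33885318 g/L
Extraction % = 12.33885318 / 12.9 * 100
= 95.65%

95.65%


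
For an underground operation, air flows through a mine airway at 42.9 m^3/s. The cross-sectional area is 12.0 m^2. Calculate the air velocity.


Velocity = flow rate / cross-sectional area
= 42.9 / 12.0
= 3.575 m/s

3.575 m/s


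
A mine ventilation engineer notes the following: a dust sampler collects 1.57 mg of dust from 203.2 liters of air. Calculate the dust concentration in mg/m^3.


7.7264 mg/m^3

Convert liters to m^3: 1 m^3 = 1000 L
Concentration = mass / volume * 1000
= 1.57 / 203.2 * 1000
= 0.007726377953 * 1000
= 7.7264 mg/m^3


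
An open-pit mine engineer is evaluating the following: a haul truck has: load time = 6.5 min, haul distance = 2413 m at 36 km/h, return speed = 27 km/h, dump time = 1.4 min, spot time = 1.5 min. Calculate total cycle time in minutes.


18.7839 min

Convert haul speed to m/min: 36 * 1000/60 = 600 m/min
Haul time = 2413 / 600 = 4.021666667 min
Convert return speed to m/min: 27 * 1000/60 = 450 m/min
Return time = 2413 / 450 = 5.362222222 min
Total cycle time:
= 6.5 + 4.021666667 + 1.4 + 5.362222222 + 1.5
= 18.7839 min


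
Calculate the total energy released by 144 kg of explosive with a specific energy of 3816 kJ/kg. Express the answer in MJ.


Energy = mass * specific_energy / 1000
= 144 * 3816 / 1000
= 549504 / 1000
= 549.504 MJ

549.504 MJ


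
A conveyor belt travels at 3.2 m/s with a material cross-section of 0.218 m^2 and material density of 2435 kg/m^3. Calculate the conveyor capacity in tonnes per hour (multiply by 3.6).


Volumetric flow = speed * area
= 3.2 * 0.218 = 0.6976 m^3/s
Mass flow = volumetric * density
= 0.6976 * 2435 = 1698.656 kg/s
Convert to t/h: multiply by 3.6
Capacity = 1698.656 * 3.6
= 6115.1616 t/h

6115.1616 t/h


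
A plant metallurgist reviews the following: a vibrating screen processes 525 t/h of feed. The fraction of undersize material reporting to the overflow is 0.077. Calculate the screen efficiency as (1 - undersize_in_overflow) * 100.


92.3%

Screen efficiency = (1 - fraction of undersize in overflow) * 100
= (1 - 0.077) * 100
= 0.923 * 100
= 92.3%
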